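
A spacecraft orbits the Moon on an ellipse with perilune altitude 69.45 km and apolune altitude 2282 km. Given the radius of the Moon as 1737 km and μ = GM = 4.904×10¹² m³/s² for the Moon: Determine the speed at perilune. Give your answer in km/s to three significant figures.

v ≈ 1.94 km/s

r_p = 1737 + 69.45 = 1806.5 km = 1.8064×10⁶ m.
r_a = 1737 + 2282 = 4019.0 km = 4.0190×10⁶ m.
Semi-major axis a = (r_p + r_a)/2 = 2912.7 km = 2.913×10⁶ m.
Vis-viva: v² = μ(2/r − 1/a) = 4.904×10¹² × (1.107×10⁻⁶ − 3.433×10⁻⁷) = 3.746×10⁶ m²/s².
v = 1935 m/s = 1.935 km/s.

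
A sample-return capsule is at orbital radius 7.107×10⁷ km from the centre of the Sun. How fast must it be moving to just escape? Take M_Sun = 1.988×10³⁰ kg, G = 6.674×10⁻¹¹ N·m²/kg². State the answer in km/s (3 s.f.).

v_esc ≈ 61.1 km/s

μ = GM = 6.674×10⁻¹¹ × 1.988×10³⁰ = 1.327×10²⁰ m³/s².
r = 7.107×10⁷ km = 7.107×10¹⁰ m.
Escape speed v_esc = √(2μ/r) = √(2 × 1.327×10²⁰ / 7.107×10¹⁰) = √(3.734×10⁹) = 61100 m/s.
= 61.10 km/s.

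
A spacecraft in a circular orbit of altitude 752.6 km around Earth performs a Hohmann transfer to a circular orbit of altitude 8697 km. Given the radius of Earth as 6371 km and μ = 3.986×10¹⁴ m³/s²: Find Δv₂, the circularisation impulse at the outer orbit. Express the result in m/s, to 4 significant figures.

Δv ≈ 1022 m/s

r₁ = 6371 + 752.6 = 7123.6 km = 7.1236×10⁶ m.
r₂ = 6371 + 8697 = 15068 km = 1.5068×10⁷ m.
Transfer ellipse a_t = (r₁ + r₂)/2 = 1.110×10⁷ m.
At r₁: circular v_c1 = √(μ/r₁) = 7480 m/s; transfer-perigee v_p = √[μ(2/r₁ − 1/a_t)] = 8717 m/s.
At r₂: circular v_c2 = √(μ/r₂) = 5143 m/s; transfer-apogee v_a = √[μ(2/r₂ − 1/a_t)] = 4121 m/s.
Δv₂ = v_c2 − v_a = 1022 m/s.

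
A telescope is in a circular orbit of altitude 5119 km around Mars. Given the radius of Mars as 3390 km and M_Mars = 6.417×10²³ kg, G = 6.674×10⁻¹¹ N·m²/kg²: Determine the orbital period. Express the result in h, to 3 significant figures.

μ = GM = 6.674×10⁻¹¹ × 6.417×10²³ = 4.283×10¹³ m³/s².
r = 3390 + 5119 = 8509.0 km = 8.5090×10⁶ m.
Kepler's third law: T = 2π√(r³/μ) = 2π√((8.509×10⁶)³ / 4.283×10¹³).
r³/μ = 1.439×10⁷ s², so T = 2π × 3.793×10³ = 2.383×10⁴ s.
Converting: 2.383×10⁴ s ÷ 3600 = 6.620 h.

T ≈ 6.62 h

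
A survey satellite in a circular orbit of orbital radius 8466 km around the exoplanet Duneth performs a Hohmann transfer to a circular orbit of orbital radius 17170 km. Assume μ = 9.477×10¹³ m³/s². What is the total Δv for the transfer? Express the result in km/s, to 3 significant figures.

Δv_total ≈ 0.967 km/s

r₁ = 8466 km = 8.466×10⁶ m.
r₂ = 17170 km = 1.717×10⁷ m.
Transfer ellipse a_t = (r₁ + r₂)/2 = 1.282×10⁷ m.
At r₁: circular v_c1 = √(μ/r₁) = 3346 m/s; transfer-periapsis v_p = √[μ(2/r₁ − 1/a_t)] = 3872 m/s.
Δv₁ = v_p − v_c1 = 526.5 m/s.
At r₂: circular v_c2 = √(μ/r₂) = 2349 m/s; transfer-apoapsis v_a = √[μ(2/r₂ − 1/a_t)] = 1909 m/s.
Δv₂ = v_c2 − v_a = 440.0 m/s.
Total Δv = Δv₁ + Δv₂ = 966.6 m/s = 0.9666 km/s.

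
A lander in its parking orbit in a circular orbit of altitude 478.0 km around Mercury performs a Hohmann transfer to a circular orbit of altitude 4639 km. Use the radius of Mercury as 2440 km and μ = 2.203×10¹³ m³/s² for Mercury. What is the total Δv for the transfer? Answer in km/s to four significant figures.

r₁ = 2440 + 478.0 = 2918.0 km = 2.9180×10⁶ m.
r₂ = 2440 + 4639 = 7079.0 km = 7.0790×10⁶ m.
Transfer ellipse a_t = (r₁ + r₂)/2 = 4.998×10⁶ m.
At r₁: circular v_c1 = √(μ/r₁) = 2748 m/s; transfer-periherm v_p = √[μ(2/r₁ − 1/a_t)] = 3270 m/s.
Δv₁ = v_p − v_c1 = 522.2 m/s.
At r₂: circular v_c2 = √(μ/r₂) = 1764 m/s; transfer-apoherm v_a = √[μ(2/r₂ − 1/a_t)] = 1348 m/s.
Δv₂ = v_c2 − v_a = 416.2 m/s.
Total Δv = Δv₁ + Δv₂ = 938.4 m/s = 0.9384 km/s.

Δv_total ≈ 0.9384 km/s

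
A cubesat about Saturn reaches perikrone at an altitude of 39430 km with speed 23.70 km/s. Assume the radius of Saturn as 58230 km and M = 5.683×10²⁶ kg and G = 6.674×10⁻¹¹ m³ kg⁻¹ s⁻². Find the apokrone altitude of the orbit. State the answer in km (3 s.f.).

apokrone altitude ≈ 1.97×10⁵ km

μ = GM = 6.674×10⁻¹¹ × 5.683×10²⁶ = 3.793×10¹⁶ m³/s².
r_p = 58230 + 39430 = 97660 km = 9.766×10⁷ m.
Specific energy ε = v²/2 − μ/r = -1.075×10⁸ J/kg, so a = −μ/(2ε) = 1.764×10⁸ m.
The apsides satisfy r_p + r_a = 2a, so the apokrone radius is 2a − r_p = 2.551×10⁸ m = 2.5508×10⁵ km.
Apokrone altitude = 2.5508×10⁵ − 58230 = 1.9685×10⁵ km.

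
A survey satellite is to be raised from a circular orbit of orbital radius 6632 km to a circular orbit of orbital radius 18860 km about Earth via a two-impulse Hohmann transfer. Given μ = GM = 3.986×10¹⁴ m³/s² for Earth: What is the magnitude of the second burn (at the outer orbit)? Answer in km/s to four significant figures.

Δv ≈ 1.281 km/s

r₁ = 6632 km = 6.632×10⁶ m.
r₂ = 18860 km = 1.886×10⁷ m.
Transfer ellipse a_t = (r₁ + r₂)/2 = 1.275×10⁷ m.
At r₁: circular v_c1 = √(μ/r₁) = 7753 m/s; transfer-perigee v_p = √[μ(2/r₁ − 1/a_t)] = 9430 m/s.
At r₂: circular v_c2 = √(μ/r₂) = 4597 m/s; transfer-apogee v_a = √[μ(2/r₂ − 1/a_t)] = 3316 m/s.
Δv₂ = v_c2 − v_a = 1281 m/s.
= 1.281 km/s.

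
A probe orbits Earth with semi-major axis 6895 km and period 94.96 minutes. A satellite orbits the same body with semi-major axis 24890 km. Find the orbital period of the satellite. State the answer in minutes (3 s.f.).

Kepler's third law: T² ∝ a³, so T₂ = T₁ (a₂/a₁)^(3/2).
a₂/a₁ = 3.610, (a₂/a₁)^(3/2) = 6.859.
T₂ = 94.96 × 6.859 = 651.3 minutes.

T₂ ≈ 651 minutes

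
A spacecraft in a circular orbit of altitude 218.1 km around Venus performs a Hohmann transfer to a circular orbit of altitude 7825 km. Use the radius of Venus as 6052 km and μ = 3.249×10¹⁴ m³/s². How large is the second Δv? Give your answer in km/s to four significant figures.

Δv ≈ 1.021 km/s

r₁ = 6052 + 218.1 = 6270.1 km = 6.2701×10⁶ m.
r₂ = 6052 + 7825 = 13877 km = 1.3877×10⁷ m.
Transfer ellipse a_t = (r₁ + r₂)/2 = 1.007×10⁷ m.
At r₁: circular v_c1 = √(μ/r₁) = 7198 m/s; transfer-periapsis v_p = √[μ(2/r₁ − 1/a_t)] = 8449 m/s.
At r₂: circular v_c2 = √(μ/r₂) = 4839 m/s; transfer-apoapsis v_a = √[μ(2/r₂ − 1/a_t)] = 3817 m/s.
Δv₂ = v_c2 − v_a = 1021 m/s.
= 1.021 km/s.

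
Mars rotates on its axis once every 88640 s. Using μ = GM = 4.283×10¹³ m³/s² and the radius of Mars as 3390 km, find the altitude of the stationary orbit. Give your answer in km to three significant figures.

A synchronous orbit has period T, so by Kepler's third law a = (μT²/4π²)^(1/3).
μT²/4π² = 4.283×10¹³ × (8.864×10⁴)² / 39.48 = 8.524×10²¹ m³.
a = 2.043×10⁷ m = 20428 km.
Altitude h = a − R = 20428 − 3390 = 17038 km.

h_sync ≈ 17000 km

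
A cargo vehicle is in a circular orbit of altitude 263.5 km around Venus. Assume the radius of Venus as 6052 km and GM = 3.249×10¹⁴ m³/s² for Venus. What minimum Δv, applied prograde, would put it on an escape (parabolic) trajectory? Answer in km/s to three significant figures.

Δv ≈ 2.97 km/s

r = 6052 + 263.5 = 6315.5 km = 6.3155×10⁶ m.
Circular speed v_c = √(μ/r) = 7173 m/s.
Escape speed v_esc = √(2μ/r) = √2 × v_c = 10140 m/s.
Δv = v_esc − v_c = 2971 m/s = 2.971 km/s.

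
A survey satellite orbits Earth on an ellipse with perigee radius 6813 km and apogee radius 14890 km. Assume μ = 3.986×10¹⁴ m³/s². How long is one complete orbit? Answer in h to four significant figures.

T ≈ 3.125 h

Semi-major axis a = (r_p + r_a)/2 = (6813.0 + 14890)/2 = 10852 km = 1.085×10⁷ m.
By Kepler's third law T = 2π√(a³/μ) = 2π × 1.790×10³ = 1.125×10⁴ s.
= 3.125 h.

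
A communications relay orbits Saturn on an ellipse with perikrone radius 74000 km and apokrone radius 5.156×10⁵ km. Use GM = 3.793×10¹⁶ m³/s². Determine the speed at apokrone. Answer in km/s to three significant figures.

Semi-major axis a = (r_p + r_a)/2 = 2.9480×10⁵ km = 2.948×10⁸ m.
Vis-viva: v² = μ(2/r − 1/a) = 3.793×10¹⁶ × (3.879×10⁻⁹ − 3.392×10⁻⁹) = 1.847×10⁷ m²/s².
v = 4297 m/s = 4.297 km/s.

v ≈ 4.30 km/s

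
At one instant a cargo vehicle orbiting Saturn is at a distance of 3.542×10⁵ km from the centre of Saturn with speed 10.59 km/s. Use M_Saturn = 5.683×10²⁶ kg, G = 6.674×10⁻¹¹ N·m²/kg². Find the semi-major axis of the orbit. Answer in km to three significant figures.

μ = GM = 6.674×10⁻¹¹ × 5.683×10²⁶ = 3.793×10¹⁶ m³/s².
r = 3.542×10⁸ m.
Specific orbital energy ε = v²/2 − μ/r = (10590)²/2 − 3.793×10¹⁶/3.542×10⁸ = -5.101×10⁷ J/kg.
Since ε = −μ/(2a), a = −μ/(2ε) = 3.718×10⁸ m = 3.7179×10⁵ km.

a ≈ 3.72×10⁵ km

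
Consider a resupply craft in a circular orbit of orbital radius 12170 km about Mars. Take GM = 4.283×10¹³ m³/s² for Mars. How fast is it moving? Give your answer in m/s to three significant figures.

v ≈ 1880 m/s

r = 12170 km = 1.217×10⁷ m.
For a circular orbit v = √(μ/r) = √(4.283×10¹³ / 1.217×10⁷) = √(3.519×10⁶) = 1876 m/s.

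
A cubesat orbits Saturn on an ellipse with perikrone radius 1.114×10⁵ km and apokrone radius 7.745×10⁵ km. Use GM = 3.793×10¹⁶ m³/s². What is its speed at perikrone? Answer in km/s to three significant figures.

Semi-major axis a = (r_p + r_a)/2 = 4.4295×10⁵ km = 4.430×10⁸ m.
Vis-viva: v² = μ(2/r − 1/a) = 3.793×10¹⁶ × (1.795×10⁻⁸ − 2.258×10⁻⁹) = 5.953×10⁸ m²/s².
v = 24400 m/s = 24.40 km/s.

v ≈ 24.4 km/s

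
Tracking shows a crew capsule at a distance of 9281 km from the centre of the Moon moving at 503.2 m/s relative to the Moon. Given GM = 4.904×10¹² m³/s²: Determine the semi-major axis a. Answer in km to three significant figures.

r = 9.281×10⁶ m.
Vis-viva rearranged: 1/a = 2/r − v²/μ = 2.155×10⁻⁷ − 5.163×10⁻⁸ = 1.639×10⁻⁷ m⁻¹.
a = 6.103×10⁶ m = 6102.7 km.

a ≈ 6100 km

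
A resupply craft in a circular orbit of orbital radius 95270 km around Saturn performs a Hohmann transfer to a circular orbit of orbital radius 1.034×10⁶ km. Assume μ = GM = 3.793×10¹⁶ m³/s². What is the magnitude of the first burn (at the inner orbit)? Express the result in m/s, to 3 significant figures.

r₁ = 95270 km = 9.527×10⁷ m.
r₂ = 1.034×10⁶ km = 1.034×10⁹ m.
Transfer ellipse a_t = (r₁ + r₂)/2 = 5.646×10⁸ m.
At r₁: circular v_c1 = √(μ/r₁) = 19950 m/s; transfer-perikrone v_p = √[μ(2/r₁ − 1/a_t)] = 27000 m/s.
Δv₁ = v_p − v_c1 = 7048 m/s.

Δv ≈ 7050 m/s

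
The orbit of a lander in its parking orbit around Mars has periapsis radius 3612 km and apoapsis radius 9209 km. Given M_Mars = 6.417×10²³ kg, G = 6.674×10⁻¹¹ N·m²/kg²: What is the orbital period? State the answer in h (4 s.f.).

μ = GM = 6.674×10⁻¹¹ × 6.417×10²³ = 4.283×10¹³ m³/s².
Semi-major axis a = (r_p + r_a)/2 = (3612.0 + 9209.0)/2 = 6410.5 km = 6.410×10⁶ m.
By Kepler's third law T = 2π√(a³/μ) = 2π × 2.480×10³ = 1.558×10⁴ s.
= 4.329 h.

T ≈ 4.329 h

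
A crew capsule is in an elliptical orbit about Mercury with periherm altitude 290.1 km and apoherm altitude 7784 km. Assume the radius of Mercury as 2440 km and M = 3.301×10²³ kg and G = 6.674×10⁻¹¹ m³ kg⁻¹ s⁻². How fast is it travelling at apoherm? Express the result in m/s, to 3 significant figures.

v ≈ 953 m/s

μ = GM = 6.674×10⁻¹¹ × 3.301×10²³ = 2.203×10¹³ m³/s².
r_p = 2440 + 290.1 = 2730.1 km = 2.7301×10⁶ m.
r_a = 2440 + 7784 = 10224 km = 1.0224×10⁷ m.
Semi-major axis a = (r_p + r_a)/2 = 6477.1 km = 6.477×10⁶ m.
Vis-viva: v² = μ(2/r − 1/a) = 2.203×10¹³ × (1.956×10⁻⁷ − 1.544×10⁻⁷) = 9.083×10⁵ m²/s².
v = 953.0 m/s.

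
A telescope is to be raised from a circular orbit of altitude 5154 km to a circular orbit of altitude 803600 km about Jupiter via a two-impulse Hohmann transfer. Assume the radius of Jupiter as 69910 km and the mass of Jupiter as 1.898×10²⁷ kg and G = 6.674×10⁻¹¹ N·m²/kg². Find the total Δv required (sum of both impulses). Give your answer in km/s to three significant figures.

Δv_total ≈ 21.9 km/s

μ = GM = 6.674×10⁻¹¹ × 1.898×10²⁷ = 1.267×10¹⁷ m³/s².
r₁ = 69910 + 5154 = 75064 km = 7.5064×10⁷ m.
r₂ = 69910 + 803600 = 873510 km = 8.7351×10⁸ m.
Transfer ellipse a_t = (r₁ + r₂)/2 = 4.743×10⁸ m.
At r₁: circular v_c1 = √(μ/r₁) = 41080 m/s; transfer-perijove v_p = √[μ(2/r₁ − 1/a_t)] = 55750 m/s.
Δv₁ = v_p − v_c1 = 14670 m/s.
At r₂: circular v_c2 = √(μ/r₂) = 12040 m/s; transfer-apojove v_a = √[μ(2/r₂ − 1/a_t)] = 4791 m/s.
Δv₂ = v_c2 − v_a = 7252 m/s.
Total Δv = Δv₁ + Δv₂ = 21920 m/s = 21.92 km/s.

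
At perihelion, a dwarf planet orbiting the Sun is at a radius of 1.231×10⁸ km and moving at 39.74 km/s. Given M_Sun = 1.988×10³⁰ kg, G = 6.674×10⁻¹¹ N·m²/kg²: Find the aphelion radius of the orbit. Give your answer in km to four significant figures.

μ = GM = 6.674×10⁻¹¹ × 1.988×10³⁰ = 1.327×10²⁰ m³/s².
r_p = 1.231×10¹¹ m.
Specific energy ε = v²/2 − μ/r = -2.882×10⁸ J/kg, so a = −μ/(2ε) = 2.302×10¹¹ m.
The apsides satisfy r_p + r_a = 2a, so the aphelion radius is 2a − r_p = 3.373×10¹¹ m = 3.3730×10⁸ km.

aphelion radius ≈ 3.373×10⁸ km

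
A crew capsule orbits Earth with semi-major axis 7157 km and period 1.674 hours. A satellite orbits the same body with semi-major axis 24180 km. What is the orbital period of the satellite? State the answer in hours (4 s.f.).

T₂ ≈ 10.40 hours

Kepler's third law: T² ∝ a³, so T₂ = T₁ (a₂/a₁)^(3/2).
a₂/a₁ = 3.379, (a₂/a₁)^(3/2) = 6.210.
T₂ = 1.674 × 6.210 = 10.40 hours.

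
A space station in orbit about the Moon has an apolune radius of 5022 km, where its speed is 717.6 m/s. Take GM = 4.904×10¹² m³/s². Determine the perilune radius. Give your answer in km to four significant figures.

r_a = 5.022×10⁶ m.
Specific energy ε = v²/2 − μ/r = -7.190×10⁵ J/kg, so a = −μ/(2ε) = 3.410×10⁶ m.
The apsides satisfy r_p + r_a = 2a, so the perilune radius is 2a − r_a = 1.798×10⁶ m = 1798.3 km.

perilune radius ≈ 1798 km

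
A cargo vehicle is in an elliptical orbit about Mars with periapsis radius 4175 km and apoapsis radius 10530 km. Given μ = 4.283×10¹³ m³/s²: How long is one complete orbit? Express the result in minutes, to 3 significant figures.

Semi-major axis a = (r_p + r_a)/2 = (4175.0 + 10530)/2 = 7352.5 km = 7.352×10⁶ m.
By Kepler's third law T = 2π√(a³/μ) = 2π × 3.046×10³ = 1.914×10⁴ s.
= 319.0 minutes.

T ≈ 319 minutes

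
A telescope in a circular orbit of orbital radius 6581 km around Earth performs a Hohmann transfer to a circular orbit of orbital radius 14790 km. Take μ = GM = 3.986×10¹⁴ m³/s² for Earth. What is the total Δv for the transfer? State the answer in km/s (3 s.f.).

r₁ = 6581 km = 6.581×10⁶ m.
r₂ = 14790 km = 1.479×10⁷ m.
Transfer ellipse a_t = (r₁ + r₂)/2 = 1.069×10⁷ m.
At r₁: circular v_c1 = √(μ/r₁) = 7783 m/s; transfer-perigee v_p = √[μ(2/r₁ − 1/a_t)] = 9156 m/s.
Δv₁ = v_p − v_c1 = 1374 m/s.
At r₂: circular v_c2 = √(μ/r₂) = 5191 m/s; transfer-apogee v_a = √[μ(2/r₂ − 1/a_t)] = 4074 m/s.
Δv₂ = v_c2 − v_a = 1117 m/s.
Total Δv = Δv₁ + Δv₂ = 2491 m/s = 2.491 km/s.

Δv_total ≈ 2.49 km/s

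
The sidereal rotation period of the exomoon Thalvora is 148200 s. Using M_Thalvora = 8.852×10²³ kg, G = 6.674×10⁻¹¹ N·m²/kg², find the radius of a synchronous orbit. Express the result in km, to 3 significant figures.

r_sync ≈ 32000 km

μ = GM = 6.674×10⁻¹¹ × 8.852×10²³ = 5.908×10¹³ m³/s².
A synchronous orbit has period T, so by Kepler's third law a = (μT²/4π²)^(1/3).
μT²/4π² = 5.908×10¹³ × (1.482×10⁵)² / 39.48 = 3.287×10²² m³.
a = 3.203×10⁷ m = 32032 km.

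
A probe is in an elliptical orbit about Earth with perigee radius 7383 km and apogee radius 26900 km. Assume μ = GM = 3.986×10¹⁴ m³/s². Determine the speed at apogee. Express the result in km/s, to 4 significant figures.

v ≈ 2.526 km/s

Semi-major axis a = (r_p + r_a)/2 = 17142 km = 1.714×10⁷ m.
Vis-viva: v² = μ(2/r − 1/a) = 3.986×10¹⁴ × (7.435×10⁻⁸ − 5.834×10⁻⁸) = 6.382×10⁶ m²/s².
v = 2526 m/s = 2.526 km/s.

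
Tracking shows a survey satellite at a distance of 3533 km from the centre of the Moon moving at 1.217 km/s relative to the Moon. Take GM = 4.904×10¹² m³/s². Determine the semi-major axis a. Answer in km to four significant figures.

a ≈ 3787 km

r = 3.533×10⁶ m.
Specific orbital energy ε = v²/2 − μ/r = (1217)²/2 − 4.904×10¹²/3.533×10⁶ = -6.475×10⁵ J/kg.
Since ε = −μ/(2a), a = −μ/(2ε) = 3.787×10⁶ m = 3786.8 km.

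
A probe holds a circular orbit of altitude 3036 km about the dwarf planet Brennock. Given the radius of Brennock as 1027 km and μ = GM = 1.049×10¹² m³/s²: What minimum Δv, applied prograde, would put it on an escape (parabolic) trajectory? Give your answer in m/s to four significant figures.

Δv ≈ 210.5 m/s

r = 1027 + 3036 = 4063.0 km = 4.0630×10⁶ m.
Circular speed v_c = √(μ/r) = 508.1 m/s.
Escape speed v_esc = √(2μ/r) = √2 × v_c = 718.6 m/s.
Δv = v_esc − v_c = 210.5 m/s.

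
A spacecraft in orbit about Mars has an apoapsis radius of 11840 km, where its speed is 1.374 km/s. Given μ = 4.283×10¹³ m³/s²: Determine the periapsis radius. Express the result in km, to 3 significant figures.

r_a = 1.184×10⁷ m.
Specific energy ε = v²/2 − μ/r = -2.673×10⁶ J/kg, so a = −μ/(2ε) = 8.010×10⁶ m.
The apsides satisfy r_p + r_a = 2a, so the periapsis radius is 2a − r_a = 4.180×10⁶ m = 4180.4 km.

periapsis radius ≈ 4180 km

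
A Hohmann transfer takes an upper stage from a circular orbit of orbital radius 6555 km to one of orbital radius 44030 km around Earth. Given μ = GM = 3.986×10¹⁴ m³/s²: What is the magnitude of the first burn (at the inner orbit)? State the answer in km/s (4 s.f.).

Δv ≈ 2.491 km/s

r₁ = 6555 km = 6.555×10⁶ m.
r₂ = 44030 km = 4.403×10⁷ m.
Transfer ellipse a_t = (r₁ + r₂)/2 = 2.529×10⁷ m.
At r₁: circular v_c1 = √(μ/r₁) = 7798 m/s; transfer-perigee v_p = √[μ(2/r₁ − 1/a_t)] = 10290 m/s.
Δv₁ = v_p − v_c1 = 2491 m/s.
= 2.491 km/s.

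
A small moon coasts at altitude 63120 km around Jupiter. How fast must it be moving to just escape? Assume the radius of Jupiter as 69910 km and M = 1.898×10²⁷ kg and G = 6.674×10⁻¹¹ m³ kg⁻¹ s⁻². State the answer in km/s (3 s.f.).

μ = GM = 6.674×10⁻¹¹ × 1.898×10²⁷ = 1.267×10¹⁷ m³/s².
r = 69910 + 63120 = 133030 km = 1.3303×10⁸ m.
Escape speed v_esc = √(2μ/r) = √(2 × 1.267×10¹⁷ / 1.330×10⁸) = √(1.904×10⁹) = 43640 m/s.
= 43.64 km/s.

v_esc ≈ 43.6 km/s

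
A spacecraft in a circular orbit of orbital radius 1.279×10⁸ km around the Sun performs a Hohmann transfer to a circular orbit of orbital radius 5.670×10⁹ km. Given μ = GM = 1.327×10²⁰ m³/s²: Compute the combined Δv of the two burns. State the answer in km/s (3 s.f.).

Δv_total ≈ 16.7 km/s

r₁ = 1.279×10⁸ km = 1.279×10¹¹ m.
r₂ = 5.670×10⁹ km = 5.670×10¹² m.
Transfer ellipse a_t = (r₁ + r₂)/2 = 2.899×10¹² m.
At r₁: circular v_c1 = √(μ/r₁) = 32210 m/s; transfer-perihelion v_p = √[μ(2/r₁ − 1/a_t)] = 45050 m/s.
Δv₁ = v_p − v_c1 = 12840 m/s.
At r₂: circular v_c2 = √(μ/r₂) = 4838 m/s; transfer-aphelion v_a = √[μ(2/r₂ − 1/a_t)] = 1016 m/s.
Δv₂ = v_c2 − v_a = 3822 m/s.
Total Δv = Δv₁ + Δv₂ = 16660 m/s = 16.66 km/s.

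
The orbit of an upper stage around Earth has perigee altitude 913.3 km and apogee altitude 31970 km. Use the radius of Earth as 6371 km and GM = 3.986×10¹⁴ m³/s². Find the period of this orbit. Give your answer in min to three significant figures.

T ≈ 572 min

r_p = 6371 + 913.3 = 7284.3 km = 7.2843×10⁶ m.
r_a = 6371 + 31970 = 38341 km = 3.8341×10⁷ m.
Semi-major axis a = (r_p + r_a)/2 = (7284.3 + 38341)/2 = 22813 km = 2.281×10⁷ m.
By Kepler's third law T = 2π√(a³/μ) = 2π × 5.458×10³ = 3.429×10⁴ s.
= 571.5 min.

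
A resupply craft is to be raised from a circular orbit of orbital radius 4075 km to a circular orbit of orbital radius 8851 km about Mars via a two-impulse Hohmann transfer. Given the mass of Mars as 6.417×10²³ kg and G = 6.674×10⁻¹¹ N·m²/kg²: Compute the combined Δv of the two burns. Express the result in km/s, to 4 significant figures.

Δv_total ≈ 1.005 km/s

μ = GM = 6.674×10⁻¹¹ × 6.417×10²³ = 4.283×10¹³ m³/s².
r₁ = 4075 km = 4.075×10⁶ m.
r₂ = 8851 km = 8.851×10⁶ m.
Transfer ellipse a_t = (r₁ + r₂)/2 = 6.463×10⁶ m.
At r₁: circular v_c1 = √(μ/r₁) = 3242 m/s; transfer-periapsis v_p = √[μ(2/r₁ − 1/a_t)] = 3794 m/s.
Δv₁ = v_p − v_c1 = 551.9 m/s.
At r₂: circular v_c2 = √(μ/r₂) = 2200 m/s; transfer-apoapsis v_a = √[μ(2/r₂ − 1/a_t)] = 1747 m/s.
Δv₂ = v_c2 − v_a = 453.0 m/s.
Total Δv = Δv₁ + Δv₂ = 1005 m/s = 1.005 km/s.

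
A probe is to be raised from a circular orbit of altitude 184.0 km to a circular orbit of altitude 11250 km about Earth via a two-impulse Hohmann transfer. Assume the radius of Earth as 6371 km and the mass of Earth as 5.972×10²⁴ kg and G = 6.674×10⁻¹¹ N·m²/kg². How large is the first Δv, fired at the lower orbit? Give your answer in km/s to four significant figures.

μ = GM = 6.674×10⁻¹¹ × 5.972×10²⁴ = 3.986×10¹⁴ m³/s².
r₁ = 6371 + 184.0 = 6555.0 km = 6.5550×10⁶ m.
r₂ = 6371 + 11250 = 17621 km = 1.7621×10⁷ m.
Transfer ellipse a_t = (r₁ + r₂)/2 = 1.209×10⁷ m.
At r₁: circular v_c1 = √(μ/r₁) = 7798 m/s; transfer-perigee v_p = √[μ(2/r₁ − 1/a_t)] = 9415 m/s.
Δv₁ = v_p − v_c1 = 1617 m/s.
= 1.617 km/s.

Δv ≈ 1.617 km/s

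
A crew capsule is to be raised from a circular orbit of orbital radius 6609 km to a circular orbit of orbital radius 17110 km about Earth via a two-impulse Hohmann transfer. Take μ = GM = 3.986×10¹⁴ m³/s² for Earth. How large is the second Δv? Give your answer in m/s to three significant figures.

r₁ = 6609 km = 6.609×10⁶ m.
r₂ = 17110 km = 1.711×10⁷ m.
Transfer ellipse a_t = (r₁ + r₂)/2 = 1.186×10⁷ m.
At r₁: circular v_c1 = √(μ/r₁) = 7766 m/s; transfer-perigee v_p = √[μ(2/r₁ − 1/a_t)] = 9328 m/s.
At r₂: circular v_c2 = √(μ/r₂) = 4827 m/s; transfer-apogee v_a = √[μ(2/r₂ − 1/a_t)] = 3603 m/s.
Δv₂ = v_c2 − v_a = 1224 m/s.

Δv ≈ 1220 m/s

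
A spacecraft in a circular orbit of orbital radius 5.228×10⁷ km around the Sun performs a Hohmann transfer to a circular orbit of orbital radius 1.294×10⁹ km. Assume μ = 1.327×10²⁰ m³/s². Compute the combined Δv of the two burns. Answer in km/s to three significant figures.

r₁ = 5.228×10⁷ km = 5.228×10¹⁰ m.
r₂ = 1.294×10⁹ km = 1.294×10¹² m.
Transfer ellipse a_t = (r₁ + r₂)/2 = 6.731×10¹¹ m.
At r₁: circular v_c1 = √(μ/r₁) = 50380 m/s; transfer-perihelion v_p = √[μ(2/r₁ − 1/a_t)] = 69850 m/s.
Δv₁ = v_p − v_c1 = 19470 m/s.
At r₂: circular v_c2 = √(μ/r₂) = 10130 m/s; transfer-aphelion v_a = √[μ(2/r₂ − 1/a_t)] = 2822 m/s.
Δv₂ = v_c2 − v_a = 7305 m/s.
Total Δv = Δv₁ + Δv₂ = 26780 m/s = 26.78 km/s.

Δv_total ≈ 26.8 km/s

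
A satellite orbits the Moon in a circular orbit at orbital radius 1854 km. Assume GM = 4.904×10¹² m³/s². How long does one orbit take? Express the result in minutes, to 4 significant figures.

r = 1854 km = 1.854×10⁶ m.
Kepler's third law: T = 2π√(r³/μ) = 2π√((1.854×10⁶)³ / 4.904×10¹²).
r³/μ = 1.300×10⁶ s², so T = 2π × 1.140×10³ = 7.163×10³ s.
Converting: 7.163×10³ s ÷ 60.00 = 119.4 minutes.

T ≈ 119.4 minutes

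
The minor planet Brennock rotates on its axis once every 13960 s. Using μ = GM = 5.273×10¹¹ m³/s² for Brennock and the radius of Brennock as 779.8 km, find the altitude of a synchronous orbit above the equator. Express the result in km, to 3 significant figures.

h_sync ≈ 596 km

A synchronous orbit has period T, so by Kepler's third law a = (μT²/4π²)^(1/3).
μT²/4π² = 5.273×10¹¹ × (1.396×10⁴)² / 39.48 = 2.603×10¹⁸ m³.
a = 1.376×10⁶ m = 1375.6 km.
Altitude h = a − R = 1375.6 − 779.8 = 595.79 km.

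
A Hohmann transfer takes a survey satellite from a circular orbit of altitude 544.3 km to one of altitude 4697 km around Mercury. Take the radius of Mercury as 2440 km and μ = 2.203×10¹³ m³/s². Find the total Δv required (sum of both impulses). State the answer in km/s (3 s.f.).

Δv_total ≈ 0.917 km/s

r₁ = 2440 + 544.3 = 2984.3 km = 2.9843×10⁶ m.
r₂ = 2440 + 4697 = 7137.0 km = 7.1370×10⁶ m.
Transfer ellipse a_t = (r₁ + r₂)/2 = 5.061×10⁶ m.
At r₁: circular v_c1 = √(μ/r₁) = 2717 m/s; transfer-periherm v_p = √[μ(2/r₁ − 1/a_t)] = 3227 m/s.
Δv₁ = v_p − v_c1 = 509.6 m/s.
At r₂: circular v_c2 = √(μ/r₂) = 1757 m/s; transfer-apoherm v_a = √[μ(2/r₂ − 1/a_t)] = 1349 m/s.
Δv₂ = v_c2 − v_a = 407.7 m/s.
Total Δv = Δv₁ + Δv₂ = 917.3 m/s = 0.9173 km/s.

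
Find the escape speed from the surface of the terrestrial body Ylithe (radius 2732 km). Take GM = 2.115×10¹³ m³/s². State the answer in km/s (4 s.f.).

r = R = 2.732×10⁶ m.
Escape speed v_esc = √(2μ/r) = √(2 × 2.115×10¹³ / 2.732×10⁶) = √(1.548×10⁷) = 3935 m/s.
= 3.935 km/s.

v_esc ≈ 3.935 km/s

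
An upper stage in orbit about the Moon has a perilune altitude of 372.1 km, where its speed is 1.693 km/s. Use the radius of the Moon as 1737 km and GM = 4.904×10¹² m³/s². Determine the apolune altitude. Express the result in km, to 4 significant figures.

apolune altitude ≈ 1651 km

r_p = 1737 + 372.1 = 2109.1 km = 2.109×10⁶ m.
Specific energy ε = v²/2 − μ/r = -8.920×10⁵ J/kg, so a = −μ/(2ε) = 2.749×10⁶ m.
The apsides satisfy r_p + r_a = 2a, so the apolune radius is 2a − r_p = 3.388×10⁶ m = 3388.4 km.
Apolune altitude = 3388.4 − 1737 = 1651.4 km.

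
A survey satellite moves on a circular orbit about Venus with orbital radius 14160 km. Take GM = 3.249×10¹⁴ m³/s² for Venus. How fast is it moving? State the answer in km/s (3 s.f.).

r = 14160 km = 1.416×10⁷ m.
For a circular orbit v = √(μ/r) = √(3.249×10¹⁴ / 1.416×10⁷) = √(2.294×10⁷) = 4790 m/s.
That is 4.790 km/s.

v ≈ 4.79 km/s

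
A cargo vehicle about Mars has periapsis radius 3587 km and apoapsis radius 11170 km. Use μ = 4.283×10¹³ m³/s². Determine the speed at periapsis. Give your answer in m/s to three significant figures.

Semi-major axis a = (r_p + r_a)/2 = 7378.5 km = 7.378×10⁶ m.
Vis-viva: v² = μ(2/r − 1/a) = 4.283×10¹³ × (5.576×10⁻⁷ − 1.355×10⁻⁷) = 1.808×10⁷ m²/s².
v = 4252 m/s.

v ≈ 4250 m/s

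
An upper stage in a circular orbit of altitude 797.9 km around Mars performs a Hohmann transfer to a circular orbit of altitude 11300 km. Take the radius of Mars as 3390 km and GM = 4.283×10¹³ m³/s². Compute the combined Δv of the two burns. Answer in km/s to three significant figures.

r₁ = 3390 + 797.9 = 4187.9 km = 4.1879×10⁶ m.
r₂ = 3390 + 11300 = 14690 km = 1.4690×10⁷ m.
Transfer ellipse a_t = (r₁ + r₂)/2 = 9.439×10⁶ m.
At r₁: circular v_c1 = √(μ/r₁) = 3198 m/s; transfer-periapsis v_p = √[μ(2/r₁ − 1/a_t)] = 3990 m/s.
Δv₁ = v_p − v_c1 = 791.6 m/s.
At r₂: circular v_c2 = √(μ/r₂) = 1708 m/s; transfer-apoapsis v_a = √[μ(2/r₂ − 1/a_t)] = 1137 m/s.
Δv₂ = v_c2 − v_a = 570.1 m/s.
Total Δv = Δv₁ + Δv₂ = 1362 m/s = 1.362 km/s.

Δv_total ≈ 1.36 km/s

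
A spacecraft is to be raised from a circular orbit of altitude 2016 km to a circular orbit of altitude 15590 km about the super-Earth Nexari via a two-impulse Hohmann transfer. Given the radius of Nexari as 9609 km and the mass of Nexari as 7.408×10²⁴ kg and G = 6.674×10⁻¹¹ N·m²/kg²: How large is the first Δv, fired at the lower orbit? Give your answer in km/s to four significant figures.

μ = GM = 6.674×10⁻¹¹ × 7.408×10²⁴ = 4.944×10¹⁴ m³/s².
r₁ = 9609 + 2016 = 11625 km = 1.1625×10⁷ m.
r₂ = 9609 + 15590 = 25199 km = 2.5199×10⁷ m.
Transfer ellipse a_t = (r₁ + r₂)/2 = 1.841×10⁷ m.
At r₁: circular v_c1 = √(μ/r₁) = 6521 m/s; transfer-periapsis v_p = √[μ(2/r₁ − 1/a_t)] = 7629 m/s.
Δv₁ = v_p − v_c1 = 1108 m/s.
= 1.108 km/s.

Δv ≈ 1.108 km/s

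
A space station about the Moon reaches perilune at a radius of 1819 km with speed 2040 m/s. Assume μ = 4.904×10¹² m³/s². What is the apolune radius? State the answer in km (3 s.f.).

r_p = 1.819×10⁶ m.
Specific energy ε = v²/2 − μ/r = -6.152×10⁵ J/kg, so a = −μ/(2ε) = 3.986×10⁶ m.
The apsides satisfy r_p + r_a = 2a, so the apolune radius is 2a − r_p = 6.153×10⁶ m = 6152.6 km.

apolune radius ≈ 6150 km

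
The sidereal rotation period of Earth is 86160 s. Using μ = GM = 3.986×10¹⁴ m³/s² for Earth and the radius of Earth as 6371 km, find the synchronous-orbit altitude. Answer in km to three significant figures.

h_sync ≈ 35800 km

A synchronous orbit has period T, so by Kepler's third law a = (μT²/4π²)^(1/3).
μT²/4π² = 3.986×10¹⁴ × (8.616×10⁴)² / 39.48 = 7.495×10²² m³.
a = 4.216×10⁷ m = 42163 km.
Altitude h = a − R = 42163 − 6371 = 35792 km.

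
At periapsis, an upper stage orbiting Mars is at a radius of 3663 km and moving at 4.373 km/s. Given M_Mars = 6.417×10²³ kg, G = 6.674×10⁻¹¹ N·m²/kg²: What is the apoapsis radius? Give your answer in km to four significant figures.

apoapsis radius ≈ 16440 km

μ = GM = 6.674×10⁻¹¹ × 6.417×10²³ = 4.283×10¹³ m³/s².
r_p = 3.663×10⁶ m.
Specific energy ε = v²/2 − μ/r = -2.130×10⁶ J/kg, so a = −μ/(2ε) = 1.005×10⁷ m.
The apsides satisfy r_p + r_a = 2a, so the apoapsis radius is 2a − r_p = 1.644×10⁷ m = 16441 km.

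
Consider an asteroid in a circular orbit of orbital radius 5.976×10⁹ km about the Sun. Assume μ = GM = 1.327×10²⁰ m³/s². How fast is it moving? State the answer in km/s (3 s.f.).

r = 5.976×10⁹ km = 5.976×10¹² m.
For a circular orbit v = √(μ/r) = √(1.327×10²⁰ / 5.976×10¹²) = √(2.221×10⁷) = 4712 m/s.
That is 4.712 km/s.

v ≈ 4.71 km/s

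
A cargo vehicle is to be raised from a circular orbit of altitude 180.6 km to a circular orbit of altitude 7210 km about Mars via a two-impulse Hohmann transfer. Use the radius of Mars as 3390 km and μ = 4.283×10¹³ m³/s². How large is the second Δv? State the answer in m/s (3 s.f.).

Δv ≈ 583 m/s

r₁ = 3390 + 180.6 = 3570.6 km = 3.5706×10⁶ m.
r₂ = 3390 + 7210 = 10600 km = 1.0600×10⁷ m.
Transfer ellipse a_t = (r₁ + r₂)/2 = 7.085×10⁶ m.
At r₁: circular v_c1 = √(μ/r₁) = 3463 m/s; transfer-periapsis v_p = √[μ(2/r₁ − 1/a_t)] = 4236 m/s.
At r₂: circular v_c2 = √(μ/r₂) = 2010 m/s; transfer-apoapsis v_a = √[μ(2/r₂ − 1/a_t)] = 1427 m/s.
Δv₂ = v_c2 − v_a = 583.2 m/s.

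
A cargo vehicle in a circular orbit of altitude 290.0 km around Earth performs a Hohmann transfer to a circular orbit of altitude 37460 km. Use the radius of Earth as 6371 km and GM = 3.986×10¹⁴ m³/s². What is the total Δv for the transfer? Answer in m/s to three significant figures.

Δv_total ≈ 3920 m/s

r₁ = 6371 + 290.0 = 6661.0 km = 6.6610×10⁶ m.
r₂ = 6371 + 37460 = 43831 km = 4.3831×10⁷ m.
Transfer ellipse a_t = (r₁ + r₂)/2 = 2.525×10⁷ m.
At r₁: circular v_c1 = √(μ/r₁) = 7736 m/s; transfer-perigee v_p = √[μ(2/r₁ − 1/a_t)] = 10190 m/s.
Δv₁ = v_p − v_c1 = 2457 m/s.
At r₂: circular v_c2 = √(μ/r₂) = 3016 m/s; transfer-apogee v_a = √[μ(2/r₂ − 1/a_t)] = 1549 m/s.
Δv₂ = v_c2 − v_a = 1467 m/s.
Total Δv = Δv₁ + Δv₂ = 3924 m/s.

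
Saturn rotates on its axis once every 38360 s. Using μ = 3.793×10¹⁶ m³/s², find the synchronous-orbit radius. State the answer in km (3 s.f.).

r_sync ≈ 1.12×10⁵ km

A synchronous orbit has period T, so by Kepler's third law a = (μT²/4π²)^(1/3).
μT²/4π² = 3.793×10¹⁶ × (3.836×10⁴)² / 39.48 = 1.414×10²⁴ m³.
a = 1.122×10⁸ m = 1.1223×10⁵ km.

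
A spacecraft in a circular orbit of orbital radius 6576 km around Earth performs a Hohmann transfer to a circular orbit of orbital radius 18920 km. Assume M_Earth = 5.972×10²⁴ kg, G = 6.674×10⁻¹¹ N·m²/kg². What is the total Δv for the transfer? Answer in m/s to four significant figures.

μ = GM = 6.674×10⁻¹¹ × 5.972×10²⁴ = 3.986×10¹⁴ m³/s².
r₁ = 6576 km = 6.576×10⁶ m.
r₂ = 18920 km = 1.892×10⁷ m.
Transfer ellipse a_t = (r₁ + r₂)/2 = 1.275×10⁷ m.
At r₁: circular v_c1 = √(μ/r₁) = 7785 m/s; transfer-perigee v_p = √[μ(2/r₁ − 1/a_t)] = 9484 m/s.
Δv₁ = v_p − v_c1 = 1699 m/s.
At r₂: circular v_c2 = √(μ/r₂) = 4590 m/s; transfer-apogee v_a = √[μ(2/r₂ − 1/a_t)] = 3296 m/s.
Δv₂ = v_c2 − v_a = 1293 m/s.
Total Δv = Δv₁ + Δv₂ = 2992 m/s.

Δv_total ≈ 2992 m/s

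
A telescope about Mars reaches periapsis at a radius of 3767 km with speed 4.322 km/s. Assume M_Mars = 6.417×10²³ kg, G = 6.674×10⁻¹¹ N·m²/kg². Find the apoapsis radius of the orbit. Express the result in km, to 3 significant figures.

μ = GM = 6.674×10⁻¹¹ × 6.417×10²³ = 4.283×10¹³ m³/s².
r_p = 3.767×10⁶ m.
Specific energy ε = v²/2 − μ/r = -2.029×10⁶ J/kg, so a = −μ/(2ε) = 1.055×10⁷ m.
The apsides satisfy r_p + r_a = 2a, so the apoapsis radius is 2a − r_p = 1.734×10⁷ m = 17339 km.

apoapsis radius ≈ 17300 km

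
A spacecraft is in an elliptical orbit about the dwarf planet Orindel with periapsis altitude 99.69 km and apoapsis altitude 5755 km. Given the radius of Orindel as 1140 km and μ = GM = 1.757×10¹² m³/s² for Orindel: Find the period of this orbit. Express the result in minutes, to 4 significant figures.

r_p = 1140 + 99.69 = 1239.7 km = 1.2397×10⁶ m.
r_a = 1140 + 5755 = 6895.0 km = 6.8950×10⁶ m.
Semi-major axis a = (r_p + r_a)/2 = (1239.7 + 6895.0)/2 = 4067.3 km = 4.067×10⁶ m.
By Kepler's third law T = 2π√(a³/μ) = 2π × 6.188×10³ = 3.888×10⁴ s.
= 648.1 minutes.

T ≈ 648.1 minutes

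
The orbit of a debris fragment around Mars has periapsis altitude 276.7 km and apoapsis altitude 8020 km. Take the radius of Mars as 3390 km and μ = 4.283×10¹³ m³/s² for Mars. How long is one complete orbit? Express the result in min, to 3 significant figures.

T ≈ 331 min

r_p = 3390 + 276.7 = 3666.7 km = 3.6667×10⁶ m.
r_a = 3390 + 8020 = 11410 km = 1.1410×10⁷ m.
Semi-major axis a = (r_p + r_a)/2 = (3666.7 + 11410)/2 = 7538.4 km = 7.538×10⁶ m.
By Kepler's third law T = 2π√(a³/μ) = 2π × 3.163×10³ = 1.987×10⁴ s.
= 331.2 min.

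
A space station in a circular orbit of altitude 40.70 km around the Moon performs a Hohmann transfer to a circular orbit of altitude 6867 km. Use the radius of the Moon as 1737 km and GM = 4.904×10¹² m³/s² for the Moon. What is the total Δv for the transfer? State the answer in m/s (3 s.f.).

Δv_total ≈ 791 m/s

r₁ = 1737 + 40.70 = 1777.7 km = 1.7777×10⁶ m.
r₂ = 1737 + 6867 = 8604.0 km = 8.6040×10⁶ m.
Transfer ellipse a_t = (r₁ + r₂)/2 = 5.191×10⁶ m.
At r₁: circular v_c1 = √(μ/r₁) = 1661 m/s; transfer-perilune v_p = √[μ(2/r₁ − 1/a_t)] = 2138 m/s.
Δv₁ = v_p − v_c1 = 477.4 m/s.
At r₂: circular v_c2 = √(μ/r₂) = 755.0 m/s; transfer-apolune v_a = √[μ(2/r₂ − 1/a_t)] = 441.8 m/s.
Δv₂ = v_c2 − v_a = 313.2 m/s.
Total Δv = Δv₁ + Δv₂ = 790.6 m/s.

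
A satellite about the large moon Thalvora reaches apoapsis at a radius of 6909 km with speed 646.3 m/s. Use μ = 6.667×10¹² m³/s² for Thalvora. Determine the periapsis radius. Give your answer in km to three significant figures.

r_a = 6.909×10⁶ m.
Specific energy ε = v²/2 − μ/r = -7.561×10⁵ J/kg, so a = −μ/(2ε) = 4.409×10⁶ m.
The apsides satisfy r_p + r_a = 2a, so the periapsis radius is 2a − r_a = 1.908×10⁶ m = 1908.4 km.

periapsis radius ≈ 1910 km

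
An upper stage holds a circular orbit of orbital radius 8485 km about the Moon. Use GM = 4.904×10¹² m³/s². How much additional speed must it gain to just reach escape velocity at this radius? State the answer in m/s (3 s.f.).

r = 8485 km = 8.485×10⁶ m.
Circular speed v_c = √(μ/r) = 760.2 m/s.
Escape speed v_esc = √(2μ/r) = √2 × v_c = 1075 m/s.
Δv = v_esc − v_c = 314.9 m/s.

Δv ≈ 315 m/s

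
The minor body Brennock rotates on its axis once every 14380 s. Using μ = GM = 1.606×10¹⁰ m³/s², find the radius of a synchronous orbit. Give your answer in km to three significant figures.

r_sync ≈ 438 km

A synchronous orbit has period T, so by Kepler's third law a = (μT²/4π²)^(1/3).
μT²/4π² = 1.606×10¹⁰ × (1.438×10⁴)² / 39.48 = 8.412×10¹⁶ m³.
a = 4.382×10⁵ m = 438.16 km.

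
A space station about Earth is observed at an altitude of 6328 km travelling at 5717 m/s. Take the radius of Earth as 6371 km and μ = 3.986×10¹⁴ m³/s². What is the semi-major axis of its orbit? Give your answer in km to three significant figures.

a ≈ 13200 km

r = 6371 + 6328 = 12699 km = 1.270×10⁷ m.
Vis-viva rearranged: 1/a = 2/r − v²/μ = 1.575×10⁻⁷ − 8.200×10⁻⁸ = 7.550×10⁻⁸ m⁻¹.
a = 1.325×10⁷ m = 13246 km.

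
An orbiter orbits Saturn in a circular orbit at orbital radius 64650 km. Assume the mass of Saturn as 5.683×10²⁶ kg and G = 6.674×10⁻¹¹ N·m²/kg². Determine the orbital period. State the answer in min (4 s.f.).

μ = GM = 6.674×10⁻¹¹ × 5.683×10²⁶ = 3.793×10¹⁶ m³/s².
r = 64650 km = 6.465×10⁷ m.
Kepler's third law: T = 2π√(r³/μ) = 2π√((6.465×10⁷)³ / 3.793×10¹⁶).
r³/μ = 7.124×10⁶ s², so T = 2π × 2.669×10³ = 1.677×10⁴ s.
Converting: 1.677×10⁴ s ÷ 60.00 = 279.5 min.

T ≈ 279.5 min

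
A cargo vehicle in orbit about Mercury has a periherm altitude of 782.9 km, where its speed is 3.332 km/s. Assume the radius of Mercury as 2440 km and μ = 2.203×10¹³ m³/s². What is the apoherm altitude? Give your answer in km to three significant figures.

apoherm altitude ≈ 11500 km

r_p = 2440 + 782.9 = 3222.9 km = 3.223×10⁶ m.
Specific energy ε = v²/2 − μ/r = -1.284×10⁶ J/kg, so a = −μ/(2ε) = 8.576×10⁶ m.
The apsides satisfy r_p + r_a = 2a, so the apoherm radius is 2a − r_p = 1.393×10⁷ m = 13930 km.
Apoherm altitude = 13930 − 2440 = 11490 km.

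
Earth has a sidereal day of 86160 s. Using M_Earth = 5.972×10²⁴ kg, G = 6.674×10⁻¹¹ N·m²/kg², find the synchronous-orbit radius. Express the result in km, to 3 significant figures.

μ = GM = 6.674×10⁻¹¹ × 5.972×10²⁴ = 3.986×10¹⁴ m³/s².
A synchronous orbit has period T, so by Kepler's third law a = (μT²/4π²)^(1/3).
μT²/4π² = 3.986×10¹⁴ × (8.616×10⁴)² / 39.48 = 7.495×10²² m³.
a = 4.216×10⁷ m = 42162 km.

r_sync ≈ 42200 km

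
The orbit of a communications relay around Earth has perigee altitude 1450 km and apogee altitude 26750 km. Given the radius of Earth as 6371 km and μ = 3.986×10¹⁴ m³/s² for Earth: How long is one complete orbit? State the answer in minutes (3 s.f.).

T ≈ 486 minutes

r_p = 6371 + 1450 = 7821.0 km = 7.8210×10⁶ m.
r_a = 6371 + 26750 = 33121 km = 3.3121×10⁷ m.
Semi-major axis a = (r_p + r_a)/2 = (7821.0 + 33121)/2 = 20471 km = 2.047×10⁷ m.
By Kepler's third law T = 2π√(a³/μ) = 2π × 4.639×10³ = 2.915×10⁴ s.
= 485.8 minutes.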